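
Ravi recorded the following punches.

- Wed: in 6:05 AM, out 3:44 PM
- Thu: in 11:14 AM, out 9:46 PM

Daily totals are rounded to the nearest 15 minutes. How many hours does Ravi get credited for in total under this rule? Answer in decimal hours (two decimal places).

20.25 hours

Wed: 6:05 AM–3:44 PM = 9 h 39 min → rounds to 9 h 45 min
Thu: 11:14 AM–9:46 PM = 10 h 32 min → rounds to 10 h 30 min
Total credited: 20 h 15 min.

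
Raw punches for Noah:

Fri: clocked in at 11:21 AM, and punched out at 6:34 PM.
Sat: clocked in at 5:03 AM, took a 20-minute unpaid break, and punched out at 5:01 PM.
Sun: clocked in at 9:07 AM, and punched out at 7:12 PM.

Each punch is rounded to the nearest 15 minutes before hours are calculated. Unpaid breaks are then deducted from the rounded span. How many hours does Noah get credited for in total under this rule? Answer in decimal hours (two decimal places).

29.17 hours

Fri: in 11:21 AM→11:15 AM, out 6:34 PM→6:30 PM; 7 h 15 min
Sat: in 5:03 AM→5:00 AM, out 5:01 PM→5:00 PM; 12 h 0 min − 20 min = 11 h 40 min
Sun: in 9:07 AM→9:00 AM, out 7:12 PM→7:15 PM; 10 h 15 min
Total credited: 29 h 10 min.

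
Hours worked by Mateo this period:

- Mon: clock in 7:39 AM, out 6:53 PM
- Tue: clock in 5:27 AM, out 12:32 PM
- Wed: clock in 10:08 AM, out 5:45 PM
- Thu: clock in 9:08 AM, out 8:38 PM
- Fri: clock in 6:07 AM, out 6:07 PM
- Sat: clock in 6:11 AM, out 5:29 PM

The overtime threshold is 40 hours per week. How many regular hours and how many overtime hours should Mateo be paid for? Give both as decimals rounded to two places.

Regular 40.00 hours, overtime 20.73 hours

Mon: 7:39 AM–6:53 PM = 11 h 14 min
Tue: 5:27 AM–12:32 PM = 7 h 5 min
Wed: 10:08 AM–5:45 PM = 7 h 37 min
Thu: 9:08 AM–8:38 PM = 11 h 30 min
Fri: 6:07 AM–6:07 PM = 12 h 0 min
Sat: 6:11 AM–5:29 PM = 11 h 18 min
Total worked: 60 h 44 min = 60.73 h.
Threshold 40 h → overtime 20 h 44 min, regular 40 h 0 min.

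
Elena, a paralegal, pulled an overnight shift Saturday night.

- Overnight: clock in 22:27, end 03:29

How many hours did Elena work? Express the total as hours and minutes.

Overnight: 22:27 → midnight = 1 h 33 min; midnight → 03:29 = 3 h 29 min; span 5 h 2 min

5 h 2 min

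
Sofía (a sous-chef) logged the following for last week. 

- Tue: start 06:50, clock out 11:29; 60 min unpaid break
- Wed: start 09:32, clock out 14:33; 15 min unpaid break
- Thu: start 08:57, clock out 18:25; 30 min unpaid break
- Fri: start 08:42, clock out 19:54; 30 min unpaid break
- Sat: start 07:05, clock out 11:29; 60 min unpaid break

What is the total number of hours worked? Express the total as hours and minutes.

Tue: 06:50–11:29 = 4 h 39 min; less 60 min break → 3 h 39 min
Wed: 09:32–14:33 = 5 h 1 min; less 15 min break → 4 h 46 min
Thu: 08:57–18:25 = 9 h 28 min; less 30 min break → 8 h 58 min
Fri: 08:42–19:54 = 11 h 12 min; less 30 min break → 10 h 42 min
Sat: 07:05–11:29 = 4 h 24 min; less 60 min break → 3 h 24 min
Total: 3 h 39 min + 4 h 46 min + 8 h 58 min + 10 h 42 min + 3 h 24 min = 31 h 29 min.

31 h 29 min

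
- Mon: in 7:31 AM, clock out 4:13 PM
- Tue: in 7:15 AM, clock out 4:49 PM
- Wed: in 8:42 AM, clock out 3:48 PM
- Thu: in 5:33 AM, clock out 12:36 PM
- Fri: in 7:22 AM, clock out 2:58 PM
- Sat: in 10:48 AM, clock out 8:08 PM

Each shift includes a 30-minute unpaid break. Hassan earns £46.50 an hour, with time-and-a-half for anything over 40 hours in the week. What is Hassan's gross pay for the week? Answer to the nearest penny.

Mon: 7:31 AM–4:13 PM = 8 h 42 min; less 30 min break → 8 h 12 min
Tue: 7:15 AM–4:49 PM = 9 h 34 min; less 30 min break → 9 h 4 min
Wed: 8:42 AM–3:48 PM = 7 h 6 min; less 30 min break → 6 h 36 min
Thu: 5:33 AM–12:36 PM = 7 h 3 min; less 30 min break → 6 h 33 min
Fri: 7:22 AM–2:58 PM = 7 h 36 min; less 30 min break → 7 h 6 min
Sat: 10:48 AM–8:08 PM = 9 h 20 min; less 30 min break → 8 h 50 min
Total worked: 46 h 21 min = 2781 min.
Regular 40 h 0 min = 2400 min at £46.50/h; overtime 6 h 21 min = 381 min at £69.75/h.
Pay = (2400 × £46.50 + 381 × £69.75) ÷ 60 = £2302.91.

£2302.91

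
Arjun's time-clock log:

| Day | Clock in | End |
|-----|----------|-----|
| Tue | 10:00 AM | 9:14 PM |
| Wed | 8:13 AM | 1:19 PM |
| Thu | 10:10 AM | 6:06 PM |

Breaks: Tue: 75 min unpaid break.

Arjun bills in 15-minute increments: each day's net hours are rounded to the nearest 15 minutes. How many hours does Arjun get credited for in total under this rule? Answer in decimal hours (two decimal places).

23.00 hours

Tue: 10:00 AM–9:14 PM = 11 h 14 min − 75 min = 9 h 59 min → rounds to 10 h 0 min
Wed: 8:13 AM–1:19 PM = 5 h 6 min → rounds to 5 h 0 min
Thu: 10:10 AM–6:06 PM = 7 h 56 min → rounds to 8 h 0 min
Total credited: 23 h 0 min.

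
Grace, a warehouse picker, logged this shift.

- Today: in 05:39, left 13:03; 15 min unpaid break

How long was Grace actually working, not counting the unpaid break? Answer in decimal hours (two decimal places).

Today: 05:39–13:03 = 7 h 24 min; less 15 min break → 7 h 9 min

7.15 hours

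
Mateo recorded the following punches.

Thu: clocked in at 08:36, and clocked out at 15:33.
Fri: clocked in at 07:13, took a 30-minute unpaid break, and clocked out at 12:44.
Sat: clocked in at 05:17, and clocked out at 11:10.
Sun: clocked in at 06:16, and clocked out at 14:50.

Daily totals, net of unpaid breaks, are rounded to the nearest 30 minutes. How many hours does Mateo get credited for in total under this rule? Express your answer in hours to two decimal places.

26.50 hours

Thu: 08:36–15:33 = 6 h 57 min → rounds to 7 h 0 min
Fri: 07:13–12:44 = 5 h 31 min − 30 min = 5 h 1 min → rounds to 5 h 0 min
Sat: 05:17–11:10 = 5 h 53 min → rounds to 6 h 0 min
Sun: 06:16–14:50 = 8 h 34 min → rounds to 8 h 30 min
Total credited: 26 h 30 min.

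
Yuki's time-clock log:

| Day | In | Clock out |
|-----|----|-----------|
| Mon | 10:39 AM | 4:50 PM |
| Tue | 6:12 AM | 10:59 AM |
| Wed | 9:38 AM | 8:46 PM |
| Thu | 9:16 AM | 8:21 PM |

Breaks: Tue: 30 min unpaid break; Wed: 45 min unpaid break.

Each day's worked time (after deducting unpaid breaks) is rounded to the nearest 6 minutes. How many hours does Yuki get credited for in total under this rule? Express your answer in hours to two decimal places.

32.00 hours

Mon: 10:39 AM–4:50 PM = 6 h 11 min → rounds to 6 h 12 min
Tue: 6:12 AM–10:59 AM = 4 h 47 min − 30 min = 4 h 17 min → rounds to 4 h 18 min
Wed: 9:38 AM–8:46 PM = 11 h 8 min − 45 min = 10 h 23 min → rounds to 10 h 24 min
Thu: 9:16 AM–8:21 PM = 11 h 5 min → rounds to 11 h 6 min
Total credited: 32 h 0 min.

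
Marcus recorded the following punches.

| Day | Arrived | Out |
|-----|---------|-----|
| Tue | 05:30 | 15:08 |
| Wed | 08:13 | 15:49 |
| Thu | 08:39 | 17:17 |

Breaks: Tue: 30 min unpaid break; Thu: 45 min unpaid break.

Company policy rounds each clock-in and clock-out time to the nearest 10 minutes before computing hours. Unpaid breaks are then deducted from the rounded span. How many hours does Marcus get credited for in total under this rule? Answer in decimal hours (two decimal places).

Tue: in 05:30→05:30, out 15:08→15:10; 9 h 40 min − 30 min = 9 h 10 min
Wed: in 08:13→08:10, out 15:49→15:50; 7 h 40 min
Thu: in 08:39→08:40, out 17:17→17:20; 8 h 40 min − 45 min = 7 h 55 min
Total credited: 24 h 45 min.

24.75 hours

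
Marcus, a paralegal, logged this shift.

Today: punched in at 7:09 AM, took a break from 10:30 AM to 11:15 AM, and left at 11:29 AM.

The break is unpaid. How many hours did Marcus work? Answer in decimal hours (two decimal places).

Today: 7:09 AM–11:29 AM = 4 h 20 min; less 45 min break → 3 h 35 min

3.58 hours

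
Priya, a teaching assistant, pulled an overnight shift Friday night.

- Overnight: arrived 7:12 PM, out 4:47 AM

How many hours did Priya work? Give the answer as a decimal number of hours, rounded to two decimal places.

9.58 hours

Overnight: 7:12 PM → midnight = 4 h 48 min; midnight → 4:47 AM = 4 h 47 min; span 9 h 35 min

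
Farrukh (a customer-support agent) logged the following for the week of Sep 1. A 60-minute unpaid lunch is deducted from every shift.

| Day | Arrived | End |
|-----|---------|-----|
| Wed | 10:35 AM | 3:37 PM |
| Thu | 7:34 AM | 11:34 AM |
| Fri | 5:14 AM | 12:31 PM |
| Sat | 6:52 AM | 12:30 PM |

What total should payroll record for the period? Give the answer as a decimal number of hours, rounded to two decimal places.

Wed: 10:35 AM–3:37 PM = 5 h 2 min; less 60 min break → 4 h 2 min
Thu: 7:34 AM–11:34 AM = 4 h 0 min; less 60 min break → 3 h 0 min
Fri: 5:14 AM–12:31 PM = 7 h 17 min; less 60 min break → 6 h 17 min
Sat: 6:52 AM–12:30 PM = 5 h 38 min; less 60 min break → 4 h 38 min
Total: 4 h 2 min + 3 h 0 min + 6 h 17 min + 4 h 38 min = 17 h 57 min.

17.95 hours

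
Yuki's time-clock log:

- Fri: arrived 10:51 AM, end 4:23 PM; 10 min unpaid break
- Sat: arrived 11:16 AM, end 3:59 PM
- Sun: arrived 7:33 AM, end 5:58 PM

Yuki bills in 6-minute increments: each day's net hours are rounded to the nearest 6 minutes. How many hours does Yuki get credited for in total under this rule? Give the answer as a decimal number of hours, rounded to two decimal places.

Fri: 10:51 AM–4:23 PM = 5 h 32 min − 10 min = 5 h 22 min → rounds to 5 h 24 min
Sat: 11:16 AM–3:59 PM = 4 h 43 min → rounds to 4 h 42 min
Sun: 7:33 AM–5:58 PM = 10 h 25 min → rounds to 10 h 24 min
Total credited: 20 h 30 min.

20.50 hours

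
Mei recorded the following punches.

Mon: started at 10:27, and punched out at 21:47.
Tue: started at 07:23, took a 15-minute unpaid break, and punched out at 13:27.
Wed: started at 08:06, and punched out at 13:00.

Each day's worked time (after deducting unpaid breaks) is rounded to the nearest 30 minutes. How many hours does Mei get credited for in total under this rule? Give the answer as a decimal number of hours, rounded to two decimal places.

Mon: 10:27–21:47 = 11 h 20 min → rounds to 11 h 30 min
Tue: 07:23–13:27 = 6 h 4 min − 15 min = 5 h 49 min → rounds to 6 h 0 min
Wed: 08:06–13:00 = 4 h 54 min → rounds to 5 h 0 min
Total credited: 22 h 30 min.

22.50 hours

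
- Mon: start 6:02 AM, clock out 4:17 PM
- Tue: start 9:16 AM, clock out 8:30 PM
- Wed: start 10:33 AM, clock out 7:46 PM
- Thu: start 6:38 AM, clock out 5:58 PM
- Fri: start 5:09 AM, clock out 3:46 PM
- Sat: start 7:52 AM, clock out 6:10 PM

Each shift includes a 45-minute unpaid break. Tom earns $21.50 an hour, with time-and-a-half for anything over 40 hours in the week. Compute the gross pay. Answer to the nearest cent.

$1455.01

Mon: 6:02 AM–4:17 PM = 10 h 15 min; less 45 min break → 9 h 30 min
Tue: 9:16 AM–8:30 PM = 11 h 14 min; less 45 min break → 10 h 29 min
Wed: 10:33 AM–7:46 PM = 9 h 13 min; less 45 min break → 8 h 28 min
Thu: 6:38 AM–5:58 PM = 11 h 20 min; less 45 min break → 10 h 35 min
Fri: 5:09 AM–3:46 PM = 10 h 37 min; less 45 min break → 9 h 52 min
Sat: 7:52 AM–6:10 PM = 10 h 18 min; less 45 min break → 9 h 33 min
Total worked: 58 h 27 min = 3507 min.
Regular 40 h 0 min = 2400 min at $21.50/h; overtime 18 h 27 min = 1107 min at $32.25/h.
Pay = (2400 × $21.50 + 1107 × $32.25) ÷ 60 = $1455.01.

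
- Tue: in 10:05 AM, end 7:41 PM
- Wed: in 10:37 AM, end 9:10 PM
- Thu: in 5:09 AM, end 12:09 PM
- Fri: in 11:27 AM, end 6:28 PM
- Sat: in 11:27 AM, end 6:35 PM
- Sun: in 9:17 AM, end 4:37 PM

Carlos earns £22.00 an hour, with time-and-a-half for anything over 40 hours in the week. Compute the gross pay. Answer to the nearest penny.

£1164.90

Tue: 10:05 AM–7:41 PM = 9 h 36 min
Wed: 10:37 AM–9:10 PM = 10 h 33 min
Thu: 5:09 AM–12:09 PM = 7 h 0 min
Fri: 11:27 AM–6:28 PM = 7 h 1 min
Sat: 11:27 AM–6:35 PM = 7 h 8 min
Sun: 9:17 AM–4:37 PM = 7 h 20 min
Total worked: 48 h 38 min = 2918 min.
Regular 40 h 0 min = 2400 min at £22.00/h; overtime 8 h 38 min = 518 min at £33.00/h.
Pay = (2400 × £22.00 + 518 × £33.00) ÷ 60 = £1164.90.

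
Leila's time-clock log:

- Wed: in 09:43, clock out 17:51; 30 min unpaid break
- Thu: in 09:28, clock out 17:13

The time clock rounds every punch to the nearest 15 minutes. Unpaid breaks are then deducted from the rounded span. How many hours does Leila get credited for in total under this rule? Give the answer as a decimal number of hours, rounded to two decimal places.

Wed: in 09:43→09:45, out 17:51→17:45; 8 h 0 min − 30 min = 7 h 30 min
Thu: in 09:28→09:30, out 17:13→17:15; 7 h 45 min
Total credited: 15 h 15 min.

15.25 hours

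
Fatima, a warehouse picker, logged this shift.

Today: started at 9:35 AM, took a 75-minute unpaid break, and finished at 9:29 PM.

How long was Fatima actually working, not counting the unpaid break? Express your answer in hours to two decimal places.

Today: 9:35 AM–9:29 PM = 11 h 54 min; less 75 min break → 10 h 39 min

10.65 hours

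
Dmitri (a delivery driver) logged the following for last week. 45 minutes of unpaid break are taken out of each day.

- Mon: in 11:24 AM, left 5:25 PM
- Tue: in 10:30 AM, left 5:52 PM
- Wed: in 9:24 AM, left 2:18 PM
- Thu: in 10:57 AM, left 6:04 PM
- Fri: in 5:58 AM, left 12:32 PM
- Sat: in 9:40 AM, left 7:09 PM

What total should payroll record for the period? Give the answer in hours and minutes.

Mon: 11:24 AM–5:25 PM = 6 h 1 min; less 45 min break → 5 h 16 min
Tue: 10:30 AM–5:52 PM = 7 h 22 min; less 45 min break → 6 h 37 min
Wed: 9:24 AM–2:18 PM = 4 h 54 min; less 45 min break → 4 h 9 min
Thu: 10:57 AM–6:04 PM = 7 h 7 min; less 45 min break → 6 h 22 min
Fri: 5:58 AM–12:32 PM = 6 h 34 min; less 45 min break → 5 h 49 min
Sat: 9:40 AM–7:09 PM = 9 h 29 min; less 45 min break → 8 h 44 min
Total: 5 h 16 min + 6 h 37 min + 4 h 9 min + 6 h 22 min + 5 h 49 min + 8 h 44 min = 36 h 57 min.

36 h 57 min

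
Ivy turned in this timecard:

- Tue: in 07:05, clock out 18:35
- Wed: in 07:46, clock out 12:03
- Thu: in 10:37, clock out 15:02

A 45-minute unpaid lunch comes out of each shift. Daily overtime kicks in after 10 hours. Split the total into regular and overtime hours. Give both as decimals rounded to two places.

Tue: 07:05–18:35 = 11 h 30 min; less 45 min break → 10 h 45 min
Wed: 07:46–12:03 = 4 h 17 min; less 45 min break → 3 h 32 min
Thu: 10:37–15:02 = 4 h 25 min; less 45 min break → 3 h 40 min
Tue reg 10 h 0 min / OT 0 h 45 min; Wed reg 3 h 32 min / OT 0 h 0 min; Thu reg 3 h 40 min / OT 0 h 0 min.
Totals: regular 17 h 12 min, overtime 0 h 45 min.

Regular 17.20 hours, overtime 0.75 hours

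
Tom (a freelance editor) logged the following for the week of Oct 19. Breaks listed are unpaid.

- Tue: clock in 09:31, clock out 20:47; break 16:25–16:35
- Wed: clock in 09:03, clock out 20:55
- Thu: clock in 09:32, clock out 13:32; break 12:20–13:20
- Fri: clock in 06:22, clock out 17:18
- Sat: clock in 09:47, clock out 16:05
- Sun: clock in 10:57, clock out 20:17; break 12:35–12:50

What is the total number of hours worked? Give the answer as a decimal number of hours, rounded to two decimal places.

Tue: 09:31–20:47 = 11 h 16 min; less 10 min break → 11 h 6 min
Wed: 09:03–20:55 = 11 h 52 min
Thu: 09:32–13:32 = 4 h 0 min; less 60 min break → 3 h 0 min
Fri: 06:22–17:18 = 10 h 56 min
Sat: 09:47–16:05 = 6 h 18 min
Sun: 10:57–20:17 = 9 h 20 min; less 15 min break → 9 h 5 min
Total: 11 h 6 min + 11 h 52 min + 3 h 0 min + 10 h 56 min + 6 h 18 min + 9 h 5 min = 52 h 17 min.

52.28 hours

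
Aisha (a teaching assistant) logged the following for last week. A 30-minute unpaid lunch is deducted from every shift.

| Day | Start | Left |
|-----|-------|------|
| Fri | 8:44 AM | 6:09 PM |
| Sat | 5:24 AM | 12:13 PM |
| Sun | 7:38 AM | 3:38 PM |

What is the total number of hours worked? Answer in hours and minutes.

22 h 44 min

Fri: 8:44 AM–6:09 PM = 9 h 25 min; less 30 min break → 8 h 55 min
Sat: 5:24 AM–12:13 PM = 6 h 49 min; less 30 min break → 6 h 19 min
Sun: 7:38 AM–3:38 PM = 8 h 0 min; less 30 min break → 7 h 30 min
Total: 8 h 55 min + 6 h 19 min + 7 h 30 min = 22 h 44 min.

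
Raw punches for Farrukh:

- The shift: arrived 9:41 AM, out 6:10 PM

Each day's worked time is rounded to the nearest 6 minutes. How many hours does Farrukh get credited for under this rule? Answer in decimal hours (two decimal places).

The shift: 9:41 AM–6:10 PM = 8 h 29 min → rounds to 8 h 30 min

8.50 hours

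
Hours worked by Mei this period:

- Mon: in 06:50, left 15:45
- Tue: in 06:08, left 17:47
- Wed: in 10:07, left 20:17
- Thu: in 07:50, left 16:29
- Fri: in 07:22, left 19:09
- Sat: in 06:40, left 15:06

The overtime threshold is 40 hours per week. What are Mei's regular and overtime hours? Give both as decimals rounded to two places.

Regular 40.00 hours, overtime 19.60 hours

Mon: 06:50–15:45 = 8 h 55 min
Tue: 06:08–17:47 = 11 h 39 min
Wed: 10:07–20:17 = 10 h 10 min
Thu: 07:50–16:29 = 8 h 39 min
Fri: 07:22–19:09 = 11 h 47 min
Sat: 06:40–15:06 = 8 h 26 min
Total worked: 59 h 36 min = 59.60 h.
Threshold 40 h → overtime 19 h 36 min, regular 40 h 0 min.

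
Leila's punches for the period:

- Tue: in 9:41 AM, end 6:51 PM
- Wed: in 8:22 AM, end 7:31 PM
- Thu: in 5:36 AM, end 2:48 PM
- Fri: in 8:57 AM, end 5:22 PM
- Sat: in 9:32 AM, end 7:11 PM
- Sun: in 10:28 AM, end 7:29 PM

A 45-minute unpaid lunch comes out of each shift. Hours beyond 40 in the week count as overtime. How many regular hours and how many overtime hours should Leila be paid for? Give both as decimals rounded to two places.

Tue: 9:41 AM–6:51 PM = 9 h 10 min; less 45 min break → 8 h 25 min
Wed: 8:22 AM–7:31 PM = 11 h 9 min; less 45 min break → 10 h 24 min
Thu: 5:36 AM–2:48 PM = 9 h 12 min; less 45 min break → 8 h 27 min
Fri: 8:57 AM–5:22 PM = 8 h 25 min; less 45 min break → 7 h 40 min
Sat: 9:32 AM–7:11 PM = 9 h 39 min; less 45 min break → 8 h 54 min
Sun: 10:28 AM–7:29 PM = 9 h 1 min; less 45 min break → 8 h 16 min
Total worked: 52 h 6 min = 52.10 h.
Threshold 40 h → overtime 12 h 6 min, regular 40 h 0 min.

Regular 40.00 hours, overtime 12.10 hours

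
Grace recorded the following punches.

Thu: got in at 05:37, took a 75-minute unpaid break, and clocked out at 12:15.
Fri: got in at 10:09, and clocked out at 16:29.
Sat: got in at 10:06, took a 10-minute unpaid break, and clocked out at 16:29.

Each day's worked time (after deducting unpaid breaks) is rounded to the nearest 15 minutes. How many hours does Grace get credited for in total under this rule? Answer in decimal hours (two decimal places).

18.00 hours

Thu: 05:37–12:15 = 6 h 38 min − 75 min = 5 h 23 min → rounds to 5 h 30 min
Fri: 10:09–16:29 = 6 h 20 min → rounds to 6 h 15 min
Sat: 10:06–16:29 = 6 h 23 min − 10 min = 6 h 13 min → rounds to 6 h 15 min
Total credited: 18 h 0 min.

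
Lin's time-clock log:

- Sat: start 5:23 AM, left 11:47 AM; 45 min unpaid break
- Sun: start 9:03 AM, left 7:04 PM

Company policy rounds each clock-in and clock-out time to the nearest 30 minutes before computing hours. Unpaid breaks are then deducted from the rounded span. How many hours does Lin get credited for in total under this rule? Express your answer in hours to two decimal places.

Sat: in 5:23 AM→5:30 AM, out 11:47 AM→12:00 PM; 6 h 30 min − 45 min = 5 h 45 min
Sun: in 9:03 AM→9:00 AM, out 7:04 PM→7:00 PM; 10 h 0 min
Total credited: 15 h 45 min.

15.75 hours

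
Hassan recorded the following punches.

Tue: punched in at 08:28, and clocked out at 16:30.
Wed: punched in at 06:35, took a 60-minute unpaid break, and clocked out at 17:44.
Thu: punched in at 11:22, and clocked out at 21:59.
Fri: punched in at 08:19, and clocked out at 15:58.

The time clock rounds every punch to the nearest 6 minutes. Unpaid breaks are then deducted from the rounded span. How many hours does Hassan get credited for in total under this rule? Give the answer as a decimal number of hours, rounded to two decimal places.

Tue: in 08:28→08:30, out 16:30→16:30; 8 h 0 min
Wed: in 06:35→06:36, out 17:44→17:42; 11 h 6 min − 60 min = 10 h 6 min
Thu: in 11:22→11:24, out 21:59→22:00; 10 h 36 min
Fri: in 08:19→08:18, out 15:58→16:00; 7 h 42 min
Total credited: 36 h 24 min.

36.40 hours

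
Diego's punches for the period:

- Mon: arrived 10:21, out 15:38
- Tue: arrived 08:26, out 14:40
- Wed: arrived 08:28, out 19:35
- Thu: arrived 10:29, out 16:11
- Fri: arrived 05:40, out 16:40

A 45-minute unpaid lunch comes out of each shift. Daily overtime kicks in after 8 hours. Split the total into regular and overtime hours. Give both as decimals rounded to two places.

Regular 30.97 hours, overtime 4.62 hours

Mon: 10:21–15:38 = 5 h 17 min; less 45 min break → 4 h 32 min
Tue: 08:26–14:40 = 6 h 14 min; less 45 min break → 5 h 29 min
Wed: 08:28–19:35 = 11 h 7 min; less 45 min break → 10 h 22 min
Thu: 10:29–16:11 = 5 h 42 min; less 45 min break → 4 h 57 min
Fri: 05:40–16:40 = 11 h 0 min; less 45 min break → 10 h 15 min
Mon reg 4 h 32 min / OT 0 h 0 min; Tue reg 5 h 29 min / OT 0 h 0 min; Wed reg 8 h 0 min / OT 2 h 22 min; Thu reg 4 h 57 min / OT 0 h 0 min; Fri reg 8 h 0 min / OT 2 h 15 min.
Totals: regular 30 h 58 min, overtime 4 h 37 min.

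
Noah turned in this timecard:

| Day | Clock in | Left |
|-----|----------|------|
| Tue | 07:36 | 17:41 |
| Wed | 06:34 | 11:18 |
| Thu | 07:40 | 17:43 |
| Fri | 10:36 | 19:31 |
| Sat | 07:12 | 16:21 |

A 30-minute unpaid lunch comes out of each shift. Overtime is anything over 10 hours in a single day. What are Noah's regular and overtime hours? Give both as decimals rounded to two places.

Tue: 07:36–17:41 = 10 h 5 min; less 30 min break → 9 h 35 min
Wed: 06:34–11:18 = 4 h 44 min; less 30 min break → 4 h 14 min
Thu: 07:40–17:43 = 10 h 3 min; less 30 min break → 9 h 33 min
Fri: 10:36–19:31 = 8 h 55 min; less 30 min break → 8 h 25 min
Sat: 07:12–16:21 = 9 h 9 min; less 30 min break → 8 h 39 min
Tue reg 9 h 35 min / OT 0 h 0 min; Wed reg 4 h 14 min / OT 0 h 0 min; Thu reg 9 h 33 min / OT 0 h 0 min; Fri reg 8 h 25 min / OT 0 h 0 min; Sat reg 8 h 39 min / OT 0 h 0 min.
Totals: regular 40 h 26 min, overtime 0 h 0 min.

Regular 40.43 hours, overtime 0.00 hours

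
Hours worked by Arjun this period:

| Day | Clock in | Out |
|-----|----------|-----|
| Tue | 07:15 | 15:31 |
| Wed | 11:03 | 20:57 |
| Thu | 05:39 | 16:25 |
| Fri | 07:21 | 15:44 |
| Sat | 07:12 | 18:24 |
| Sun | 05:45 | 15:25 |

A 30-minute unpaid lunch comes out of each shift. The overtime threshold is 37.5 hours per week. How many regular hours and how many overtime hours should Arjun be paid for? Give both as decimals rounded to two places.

Tue: 07:15–15:31 = 8 h 16 min; less 30 min break → 7 h 46 min
Wed: 11:03–20:57 = 9 h 54 min; less 30 min break → 9 h 24 min
Thu: 05:39–16:25 = 10 h 46 min; less 30 min break → 10 h 16 min
Fri: 07:21–15:44 = 8 h 23 min; less 30 min break → 7 h 53 min
Sat: 07:12–18:24 = 11 h 12 min; less 30 min break → 10 h 42 min
Sun: 05:45–15:25 = 9 h 40 min; less 30 min break → 9 h 10 min
Total worked: 55 h 11 min = 55.18 h.
Threshold 37.5 h → overtime 17 h 41 min, regular 37 h 30 min.

Regular 37.50 hours, overtime 17.68 hours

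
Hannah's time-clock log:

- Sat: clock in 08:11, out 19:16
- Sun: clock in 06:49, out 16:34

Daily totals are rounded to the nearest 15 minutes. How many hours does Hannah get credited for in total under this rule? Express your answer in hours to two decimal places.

20.75 hours

Sat: 08:11–19:16 = 11 h 5 min → rounds to 11 h 0 min
Sun: 06:49–16:34 = 9 h 45 min → rounds to 9 h 45 min
Total credited: 20 h 45 min.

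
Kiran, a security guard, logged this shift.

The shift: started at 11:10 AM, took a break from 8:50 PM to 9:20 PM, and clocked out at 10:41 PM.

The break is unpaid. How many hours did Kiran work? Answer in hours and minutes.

11 h 1 min

The shift: 11:10 AM–10:41 PM = 11 h 31 min; less 30 min break → 11 h 1 min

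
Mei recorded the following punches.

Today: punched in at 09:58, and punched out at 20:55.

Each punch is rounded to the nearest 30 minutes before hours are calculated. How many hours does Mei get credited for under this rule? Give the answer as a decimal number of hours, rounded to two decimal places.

Today: in 09:58→10:00, out 20:55→21:00; 11 h 0 min

11.00 hours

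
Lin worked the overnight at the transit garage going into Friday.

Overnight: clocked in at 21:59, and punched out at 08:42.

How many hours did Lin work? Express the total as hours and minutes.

10 h 43 min

Overnight: 21:59 → midnight = 2 h 1 min; midnight → 08:42 = 8 h 42 min; span 10 h 43 min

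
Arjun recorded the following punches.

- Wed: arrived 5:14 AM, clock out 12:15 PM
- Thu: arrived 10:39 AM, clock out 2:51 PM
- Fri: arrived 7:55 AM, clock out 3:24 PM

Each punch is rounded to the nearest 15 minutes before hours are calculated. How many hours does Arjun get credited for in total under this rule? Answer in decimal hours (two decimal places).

18.50 hours

Wed: in 5:14 AM→5:15 AM, out 12:15 PM→12:15 PM; 7 h 0 min
Thu: in 10:39 AM→10:45 AM, out 2:51 PM→2:45 PM; 4 h 0 min
Fri: in 7:55 AM→8:00 AM, out 3:24 PM→3:30 PM; 7 h 30 min
Total credited: 18 h 30 min.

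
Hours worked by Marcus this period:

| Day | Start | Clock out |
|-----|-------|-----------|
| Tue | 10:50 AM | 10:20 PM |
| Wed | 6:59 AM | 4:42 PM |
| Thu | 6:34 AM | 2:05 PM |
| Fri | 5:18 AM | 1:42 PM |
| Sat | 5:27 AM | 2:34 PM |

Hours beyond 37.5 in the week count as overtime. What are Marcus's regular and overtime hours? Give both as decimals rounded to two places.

Tue: 10:50 AM–10:20 PM = 11 h 30 min
Wed: 6:59 AM–4:42 PM = 9 h 43 min
Thu: 6:34 AM–2:05 PM = 7 h 31 min
Fri: 5:18 AM–1:42 PM = 8 h 24 min
Sat: 5:27 AM–2:34 PM = 9 h 7 min
Total worked: 46 h 15 min = 46.25 h.
Threshold 37.5 h → overtime 8 h 45 min, regular 37 h 30 min.

Regular 37.50 hours, overtime 8.75 hours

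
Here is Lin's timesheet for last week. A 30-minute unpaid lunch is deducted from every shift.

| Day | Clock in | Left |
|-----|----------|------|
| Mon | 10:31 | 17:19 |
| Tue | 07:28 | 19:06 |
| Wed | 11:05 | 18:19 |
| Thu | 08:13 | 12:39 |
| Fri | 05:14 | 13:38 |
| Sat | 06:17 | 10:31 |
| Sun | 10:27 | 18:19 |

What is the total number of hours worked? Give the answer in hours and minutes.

Mon: 10:31–17:19 = 6 h 48 min; less 30 min break → 6 h 18 min
Tue: 07:28–19:06 = 11 h 38 min; less 30 min break → 11 h 8 min
Wed: 11:05–18:19 = 7 h 14 min; less 30 min break → 6 h 44 min
Thu: 08:13–12:39 = 4 h 26 min; less 30 min break → 3 h 56 min
Fri: 05:14–13:38 = 8 h 24 min; less 30 min break → 7 h 54 min
Sat: 06:17–10:31 = 4 h 14 min; less 30 min break → 3 h 44 min
Sun: 10:27–18:19 = 7 h 52 min; less 30 min break → 7 h 22 min
Total: 6 h 18 min + 11 h 8 min + 6 h 44 min + 3 h 56 min + 7 h 54 min + 3 h 44 min + 7 h 22 min = 47 h 6 min.

47 h 6 min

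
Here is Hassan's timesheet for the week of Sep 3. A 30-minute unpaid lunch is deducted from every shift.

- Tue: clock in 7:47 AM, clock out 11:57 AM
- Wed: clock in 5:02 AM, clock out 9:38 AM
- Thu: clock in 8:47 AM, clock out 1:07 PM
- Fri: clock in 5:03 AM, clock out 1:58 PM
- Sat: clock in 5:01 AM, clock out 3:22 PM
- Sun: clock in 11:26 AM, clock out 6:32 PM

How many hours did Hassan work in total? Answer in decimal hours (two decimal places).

Tue: 7:47 AM–11:57 AM = 4 h 10 min; less 30 min break → 3 h 40 min
Wed: 5:02 AM–9:38 AM = 4 h 36 min; less 30 min break → 4 h 6 min
Thu: 8:47 AM–1:07 PM = 4 h 20 min; less 30 min break → 3 h 50 min
Fri: 5:03 AM–1:58 PM = 8 h 55 min; less 30 min break → 8 h 25 min
Sat: 5:01 AM–3:22 PM = 10 h 21 min; less 30 min break → 9 h 51 min
Sun: 11:26 AM–6:32 PM = 7 h 6 min; less 30 min break → 6 h 36 min
Total: 3 h 40 min + 4 h 6 min + 3 h 50 min + 8 h 25 min + 9 h 51 min + 6 h 36 min = 36 h 28 min.

36.47 hours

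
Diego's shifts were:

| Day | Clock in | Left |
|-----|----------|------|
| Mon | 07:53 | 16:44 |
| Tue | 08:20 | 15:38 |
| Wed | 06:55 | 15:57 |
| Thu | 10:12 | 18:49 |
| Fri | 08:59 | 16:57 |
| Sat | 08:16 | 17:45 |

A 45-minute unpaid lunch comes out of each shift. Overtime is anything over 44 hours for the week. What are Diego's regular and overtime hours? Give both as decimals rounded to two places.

Regular 44.00 hours, overtime 2.75 hours

Mon: 07:53–16:44 = 8 h 51 min; less 45 min break → 8 h 6 min
Tue: 08:20–15:38 = 7 h 18 min; less 45 min break → 6 h 33 min
Wed: 06:55–15:57 = 9 h 2 min; less 45 min break → 8 h 17 min
Thu: 10:12–18:49 = 8 h 37 min; less 45 min break → 7 h 52 min
Fri: 08:59–16:57 = 7 h 58 min; less 45 min break → 7 h 13 min
Sat: 08:16–17:45 = 9 h 29 min; less 45 min break → 8 h 44 min
Total worked: 46 h 45 min = 46.75 h.
Threshold 44 h → overtime 2 h 45 min, regular 44 h 0 min.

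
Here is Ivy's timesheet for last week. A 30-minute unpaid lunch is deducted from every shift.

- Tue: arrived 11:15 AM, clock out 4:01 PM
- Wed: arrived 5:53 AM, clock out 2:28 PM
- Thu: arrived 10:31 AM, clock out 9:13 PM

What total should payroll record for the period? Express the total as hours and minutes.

22 h 33 min

Tue: 11:15 AM–4:01 PM = 4 h 46 min; less 30 min break → 4 h 16 min
Wed: 5:53 AM–2:28 PM = 8 h 35 min; less 30 min break → 8 h 5 min
Thu: 10:31 AM–9:13 PM = 10 h 42 min; less 30 min break → 10 h 12 min
Total: 4 h 16 min + 8 h 5 min + 10 h 12 min = 22 h 33 min.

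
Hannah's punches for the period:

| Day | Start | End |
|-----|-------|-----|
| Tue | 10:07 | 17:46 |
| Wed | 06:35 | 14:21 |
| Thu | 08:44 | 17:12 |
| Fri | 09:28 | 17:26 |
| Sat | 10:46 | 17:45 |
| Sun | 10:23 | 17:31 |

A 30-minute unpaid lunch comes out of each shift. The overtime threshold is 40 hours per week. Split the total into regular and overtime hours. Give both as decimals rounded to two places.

Regular 40.00 hours, overtime 2.97 hours

Tue: 10:07–17:46 = 7 h 39 min; less 30 min break → 7 h 9 min
Wed: 06:35–14:21 = 7 h 46 min; less 30 min break → 7 h 16 min
Thu: 08:44–17:12 = 8 h 28 min; less 30 min break → 7 h 58 min
Fri: 09:28–17:26 = 7 h 58 min; less 30 min break → 7 h 28 min
Sat: 10:46–17:45 = 6 h 59 min; less 30 min break → 6 h 29 min
Sun: 10:23–17:31 = 7 h 8 min; less 30 min break → 6 h 38 min
Total worked: 42 h 58 min = 42.97 h.
Threshold 40 h → overtime 2 h 58 min, regular 40 h 0 min.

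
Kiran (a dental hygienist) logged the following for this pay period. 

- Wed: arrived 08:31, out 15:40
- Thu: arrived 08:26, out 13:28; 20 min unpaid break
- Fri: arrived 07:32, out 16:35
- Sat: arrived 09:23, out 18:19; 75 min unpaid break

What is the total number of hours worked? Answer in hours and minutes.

28 h 35 min

Wed: 08:31–15:40 = 7 h 9 min
Thu: 08:26–13:28 = 5 h 2 min; less 20 min break → 4 h 42 min
Fri: 07:32–16:35 = 9 h 3 min
Sat: 09:23–18:19 = 8 h 56 min; less 75 min break → 7 h 41 min
Total: 7 h 9 min + 4 h 42 min + 9 h 3 min + 7 h 41 min = 28 h 35 min.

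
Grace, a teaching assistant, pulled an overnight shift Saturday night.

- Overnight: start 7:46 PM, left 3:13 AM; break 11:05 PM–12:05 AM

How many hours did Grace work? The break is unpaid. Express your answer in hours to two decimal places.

Overnight: 7:46 PM → midnight = 4 h 14 min; midnight → 3:13 AM = 3 h 13 min; span 7 h 27 min; less 60 min break → 6 h 27 min

6.45 hours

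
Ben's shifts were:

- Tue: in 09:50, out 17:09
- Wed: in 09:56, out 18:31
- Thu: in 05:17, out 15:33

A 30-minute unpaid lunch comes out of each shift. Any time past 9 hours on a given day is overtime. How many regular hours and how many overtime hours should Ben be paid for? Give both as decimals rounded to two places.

Regular 23.90 hours, overtime 0.77 hours

Tue: 09:50–17:09 = 7 h 19 min; less 30 min break → 6 h 49 min
Wed: 09:56–18:31 = 8 h 35 min; less 30 min break → 8 h 5 min
Thu: 05:17–15:33 = 10 h 16 min; less 30 min break → 9 h 46 min
Tue reg 6 h 49 min / OT 0 h 0 min; Wed reg 8 h 5 min / OT 0 h 0 min; Thu reg 9 h 0 min / OT 0 h 46 min.
Totals: regular 23 h 54 min, overtime 0 h 46 min.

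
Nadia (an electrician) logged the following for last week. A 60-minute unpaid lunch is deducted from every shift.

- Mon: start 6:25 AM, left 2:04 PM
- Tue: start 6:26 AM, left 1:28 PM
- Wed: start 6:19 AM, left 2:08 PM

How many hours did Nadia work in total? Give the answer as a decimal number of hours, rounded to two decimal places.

19.50 hours

Mon: 6:25 AM–2:04 PM = 7 h 39 min; less 60 min break → 6 h 39 min
Tue: 6:26 AM–1:28 PM = 7 h 2 min; less 60 min break → 6 h 2 min
Wed: 6:19 AM–2:08 PM = 7 h 49 min; less 60 min break → 6 h 49 min
Total: 6 h 39 min + 6 h 2 min + 6 h 49 min = 19 h 30 min.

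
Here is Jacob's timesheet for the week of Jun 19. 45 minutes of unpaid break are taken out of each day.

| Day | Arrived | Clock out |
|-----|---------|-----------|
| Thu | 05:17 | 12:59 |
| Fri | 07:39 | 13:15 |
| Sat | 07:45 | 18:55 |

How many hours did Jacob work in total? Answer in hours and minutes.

Thu: 05:17–12:59 = 7 h 42 min; less 45 min break → 6 h 57 min
Fri: 07:39–13:15 = 5 h 36 min; less 45 min break → 4 h 51 min
Sat: 07:45–18:55 = 11 h 10 min; less 45 min break → 10 h 25 min
Total: 6 h 57 min + 4 h 51 min + 10 h 25 min = 22 h 13 min.

22 h 13 min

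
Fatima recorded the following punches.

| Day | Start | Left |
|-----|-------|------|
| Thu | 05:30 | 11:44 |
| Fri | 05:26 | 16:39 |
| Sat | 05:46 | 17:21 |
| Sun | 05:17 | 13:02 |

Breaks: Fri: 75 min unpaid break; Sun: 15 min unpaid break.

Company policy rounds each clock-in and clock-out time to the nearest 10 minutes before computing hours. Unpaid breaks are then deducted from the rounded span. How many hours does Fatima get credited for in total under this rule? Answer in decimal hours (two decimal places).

35.00 hours

Thu: in 05:30→05:30, out 11:44→11:40; 6 h 10 min
Fri: in 05:26→05:30, out 16:39→16:40; 11 h 10 min − 75 min = 9 h 55 min
Sat: in 05:46→05:50, out 17:21→17:20; 11 h 30 min
Sun: in 05:17→05:20, out 13:02→13:00; 7 h 40 min − 15 min = 7 h 25 min
Total credited: 35 h 0 min.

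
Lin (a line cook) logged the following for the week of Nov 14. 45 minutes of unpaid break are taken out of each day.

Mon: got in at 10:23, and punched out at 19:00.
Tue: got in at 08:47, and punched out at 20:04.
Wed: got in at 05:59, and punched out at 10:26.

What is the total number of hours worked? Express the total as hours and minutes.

22 h 6 min

Mon: 10:23–19:00 = 8 h 37 min; less 45 min break → 7 h 52 min
Tue: 08:47–20:04 = 11 h 17 min; less 45 min break → 10 h 32 min
Wed: 05:59–10:26 = 4 h 27 min; less 45 min break → 3 h 42 min
Total: 7 h 52 min + 10 h 32 min + 3 h 42 min = 22 h 6 min.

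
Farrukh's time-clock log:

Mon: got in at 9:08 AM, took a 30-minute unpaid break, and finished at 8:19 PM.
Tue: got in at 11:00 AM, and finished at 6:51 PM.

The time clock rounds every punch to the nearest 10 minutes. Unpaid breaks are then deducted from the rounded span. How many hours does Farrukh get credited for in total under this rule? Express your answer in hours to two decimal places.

Mon: in 9:08 AM→9:10 AM, out 8:19 PM→8:20 PM; 11 h 10 min − 30 min = 10 h 40 min
Tue: in 11:00 AM→11:00 AM, out 6:51 PM→6:50 PM; 7 h 50 min
Total credited: 18 h 30 min.

18.50 hours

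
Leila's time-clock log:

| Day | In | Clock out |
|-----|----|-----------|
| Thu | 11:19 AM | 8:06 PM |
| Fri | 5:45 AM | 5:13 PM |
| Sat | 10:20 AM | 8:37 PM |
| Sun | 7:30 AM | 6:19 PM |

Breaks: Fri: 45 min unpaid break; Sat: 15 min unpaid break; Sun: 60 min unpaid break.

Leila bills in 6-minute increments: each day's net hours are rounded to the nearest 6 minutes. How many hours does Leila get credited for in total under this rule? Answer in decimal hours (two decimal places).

Thu: 11:19 AM–8:06 PM = 8 h 47 min → rounds to 8 h 48 min
Fri: 5:45 AM–5:13 PM = 11 h 28 min − 45 min = 10 h 43 min → rounds to 10 h 42 min
Sat: 10:20 AM–8:37 PM = 10 h 17 min − 15 min = 10 h 2 min → rounds to 10 h 0 min
Sun: 7:30 AM–6:19 PM = 10 h 49 min − 60 min = 9 h 49 min → rounds to 9 h 48 min
Total credited: 39 h 18 min.

39.30 hours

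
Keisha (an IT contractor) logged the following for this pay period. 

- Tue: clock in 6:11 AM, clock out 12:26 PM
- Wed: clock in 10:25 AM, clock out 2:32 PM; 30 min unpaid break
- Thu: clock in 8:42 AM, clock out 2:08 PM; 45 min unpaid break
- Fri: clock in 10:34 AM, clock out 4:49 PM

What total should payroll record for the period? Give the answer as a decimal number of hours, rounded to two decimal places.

Tue: 6:11 AM–12:26 PM = 6 h 15 min
Wed: 10:25 AM–2:32 PM = 4 h 7 min; less 30 min break → 3 h 37 min
Thu: 8:42 AM–2:08 PM = 5 h 26 min; less 45 min break → 4 h 41 min
Fri: 10:34 AM–4:49 PM = 6 h 15 min
Total: 6 h 15 min + 3 h 37 min + 4 h 41 min + 6 h 15 min = 20 h 48 min.

20.80 hours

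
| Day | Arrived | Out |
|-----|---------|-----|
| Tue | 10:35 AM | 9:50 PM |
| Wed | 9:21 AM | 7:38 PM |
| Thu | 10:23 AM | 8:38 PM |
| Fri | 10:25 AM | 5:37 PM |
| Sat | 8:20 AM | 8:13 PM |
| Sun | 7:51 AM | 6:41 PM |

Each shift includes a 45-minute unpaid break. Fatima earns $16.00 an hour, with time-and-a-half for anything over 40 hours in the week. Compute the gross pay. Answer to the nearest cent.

Tue: 10:35 AM–9:50 PM = 11 h 15 min; less 45 min break → 10 h 30 min
Wed: 9:21 AM–7:38 PM = 10 h 17 min; less 45 min break → 9 h 32 min
Thu: 10:23 AM–8:38 PM = 10 h 15 min; less 45 min break → 9 h 30 min
Fri: 10:25 AM–5:37 PM = 7 h 12 min; less 45 min break → 6 h 27 min
Sat: 8:20 AM–8:13 PM = 11 h 53 min; less 45 min break → 11 h 8 min
Sun: 7:51 AM–6:41 PM = 10 h 50 min; less 45 min break → 10 h 5 min
Total worked: 57 h 12 min = 3432 min.
Regular 40 h 0 min = 2400 min at $16.00/h; overtime 17 h 12 min = 1032 min at $24.00/h.
Pay = (2400 × $16.00 + 1032 × $24.00) ÷ 60 = $1052.80.

$1052.80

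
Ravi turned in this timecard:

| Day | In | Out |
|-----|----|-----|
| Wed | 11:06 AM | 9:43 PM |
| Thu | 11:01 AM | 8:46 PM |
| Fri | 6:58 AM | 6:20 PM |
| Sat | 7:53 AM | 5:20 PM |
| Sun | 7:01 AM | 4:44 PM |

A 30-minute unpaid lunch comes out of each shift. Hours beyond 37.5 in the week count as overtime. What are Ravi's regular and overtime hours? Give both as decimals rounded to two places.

Wed: 11:06 AM–9:43 PM = 10 h 37 min; less 30 min break → 10 h 7 min
Thu: 11:01 AM–8:46 PM = 9 h 45 min; less 30 min break → 9 h 15 min
Fri: 6:58 AM–6:20 PM = 11 h 22 min; less 30 min break → 10 h 52 min
Sat: 7:53 AM–5:20 PM = 9 h 27 min; less 30 min break → 8 h 57 min
Sun: 7:01 AM–4:44 PM = 9 h 43 min; less 30 min break → 9 h 13 min
Total worked: 48 h 24 min = 48.40 h.
Threshold 37.5 h → overtime 10 h 54 min, regular 37 h 30 min.

Regular 37.50 hours, overtime 10.90 hours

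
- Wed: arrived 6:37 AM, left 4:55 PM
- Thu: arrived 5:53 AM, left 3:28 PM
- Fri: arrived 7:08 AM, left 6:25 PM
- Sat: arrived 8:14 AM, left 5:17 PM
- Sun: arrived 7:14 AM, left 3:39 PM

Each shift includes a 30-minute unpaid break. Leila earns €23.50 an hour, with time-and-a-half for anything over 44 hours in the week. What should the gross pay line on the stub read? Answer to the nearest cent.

Wed: 6:37 AM–4:55 PM = 10 h 18 min; less 30 min break → 9 h 48 min
Thu: 5:53 AM–3:28 PM = 9 h 35 min; less 30 min break → 9 h 5 min
Fri: 7:08 AM–6:25 PM = 11 h 17 min; less 30 min break → 10 h 47 min
Sat: 8:14 AM–5:17 PM = 9 h 3 min; less 30 min break → 8 h 33 min
Sun: 7:14 AM–3:39 PM = 8 h 25 min; less 30 min break → 7 h 55 min
Total worked: 46 h 8 min = 2768 min.
Regular 44 h 0 min = 2640 min at €23.50/h; overtime 2 h 8 min = 128 min at €35.25/h.
Pay = (2640 × €23.50 + 128 × €35.25) ÷ 60 = €1109.20.

€1109.20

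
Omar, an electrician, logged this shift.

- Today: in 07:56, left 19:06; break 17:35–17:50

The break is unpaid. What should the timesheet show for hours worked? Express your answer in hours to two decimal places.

Today: 07:56–19:06 = 11 h 10 min; less 15 min break → 10 h 55 min

10.92 hours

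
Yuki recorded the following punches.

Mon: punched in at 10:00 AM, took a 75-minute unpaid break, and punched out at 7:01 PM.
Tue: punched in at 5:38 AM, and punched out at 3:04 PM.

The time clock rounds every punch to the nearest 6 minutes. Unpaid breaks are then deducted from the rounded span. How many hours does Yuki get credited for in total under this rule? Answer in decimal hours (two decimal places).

Mon: in 10:00 AM→10:00 AM, out 7:01 PM→7:00 PM; 9 h 0 min − 75 min = 7 h 45 min
Tue: in 5:38 AM→5:36 AM, out 3:04 PM→3:06 PM; 9 h 30 min
Total credited: 17 h 15 min.

17.25 hours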